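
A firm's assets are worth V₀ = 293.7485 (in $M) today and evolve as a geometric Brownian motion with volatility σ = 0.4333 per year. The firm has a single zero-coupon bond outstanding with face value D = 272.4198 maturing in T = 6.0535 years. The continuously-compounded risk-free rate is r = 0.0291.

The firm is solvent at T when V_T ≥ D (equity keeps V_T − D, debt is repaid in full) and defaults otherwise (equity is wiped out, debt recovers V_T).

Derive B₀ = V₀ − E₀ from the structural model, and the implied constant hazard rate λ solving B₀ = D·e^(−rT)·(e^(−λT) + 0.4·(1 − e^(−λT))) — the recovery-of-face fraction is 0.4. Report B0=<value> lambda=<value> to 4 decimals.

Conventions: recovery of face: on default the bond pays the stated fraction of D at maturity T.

B0=152.4336 lambda=0.1335

Equity is a call on the firm's assets struck at D = 272.4198:
d₁ = [ln(V₀/D) + (r + σ²/2)T] / (σ√T)
   = [ln(293.7485/272.4198) + (0.0291 + 0.5·0.4333²)·6.0535] / (0.4333·√6.0535)
   = [0.075380 + 0.744426] / 1.066085 = 0.768987
d₂ = d₁ − σ√T = 0.768987 − 1.066085 = -0.297099
N(d₁) = 0.779049,  N(d₂) = 0.383196,  e^(−rT) = 0.838486
E₀ = V₀·N(d₁) − D·e^(−rT)·N(d₂)
   = 293.7485·0.779049 − 272.4198·0.838486·0.383196 = 141.314931
B₀ = V₀ − E₀ = 293.7485 − 141.314931 = 152.433569
e^(−λT) = (B₀·e^(rT)/D − 0.4)/(1 − 0.4) = (152.4336·1.192625/272.4198 − 0.4)/0.6 = 0.44556366
λ = −ln(0.44556366)/6.0535 = 0.133545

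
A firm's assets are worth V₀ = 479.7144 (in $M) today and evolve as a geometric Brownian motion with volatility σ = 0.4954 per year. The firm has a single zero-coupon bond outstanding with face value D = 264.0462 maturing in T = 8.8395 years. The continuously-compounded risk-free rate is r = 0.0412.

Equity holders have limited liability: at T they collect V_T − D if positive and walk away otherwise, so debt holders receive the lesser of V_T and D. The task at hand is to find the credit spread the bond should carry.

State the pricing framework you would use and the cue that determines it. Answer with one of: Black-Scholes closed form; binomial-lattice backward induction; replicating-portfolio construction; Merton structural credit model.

Key observation: the asked-for credit quantity lives on the firm's capital structure — asset value, asset volatility, debt face 264.0462 — which is the structural model's domain.

framework: Merton structural credit model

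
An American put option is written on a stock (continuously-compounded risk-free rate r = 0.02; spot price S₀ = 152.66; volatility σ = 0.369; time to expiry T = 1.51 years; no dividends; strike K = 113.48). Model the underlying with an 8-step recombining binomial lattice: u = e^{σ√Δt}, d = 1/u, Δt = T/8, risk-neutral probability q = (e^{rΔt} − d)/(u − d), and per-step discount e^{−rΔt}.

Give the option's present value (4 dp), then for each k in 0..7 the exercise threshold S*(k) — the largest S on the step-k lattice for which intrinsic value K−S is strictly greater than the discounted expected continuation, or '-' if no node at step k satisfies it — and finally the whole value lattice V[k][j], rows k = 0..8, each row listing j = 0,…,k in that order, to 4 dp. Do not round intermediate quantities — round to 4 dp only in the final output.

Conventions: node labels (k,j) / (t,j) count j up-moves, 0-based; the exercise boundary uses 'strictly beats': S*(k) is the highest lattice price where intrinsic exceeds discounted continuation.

Δt=0.18875, u=1.17388, d=0.85188, q=0.47175, disc=e^(-rΔt)=0.99623
k=8 terminal: V=max(K-S,0) → 71.1411 55.1374 33.0844 2.6956 0.0000 0.0000 0.0000 0.0000 0.0000
k=7: j=0 S=49.7007 intr=63.7793 cont=63.3517 V=63.7793[EX]; j=1 S=68.4872 intr=44.9928 cont=44.5653 V=44.9928[EX]; j=2 S=94.3747 intr=19.1053 cont=18.6777 V=19.1053[EX]; j=3 S=130.0475 intr=0.0000 cont=1.4186 V=1.4186[hold]; j=4 S=179.2043 intr=0.0000 cont=0.0000 V=0.0000[hold]; j=5 S=246.9420 intr=0.0000 cont=0.0000 V=0.0000[hold]; j=6 S=340.2839 intr=0.0000 cont=0.0000 V=0.0000[hold]; j=7 S=468.9082 intr=0.0000 cont=0.0000 V=0.0000[hold]  S*(7)=94.3747
k=6: j=0 S=58.3426 intr=55.1374 cont=54.7098 V=55.1374[EX]; j=1 S=80.3956 intr=33.0844 cont=32.6568 V=33.0844[EX]; j=2 S=110.7844 intr=2.6956 cont=10.7210 V=10.7210[hold]; j=3 S=152.6600 intr=0.0000 cont=0.7465 V=0.7465[hold]; j=4 S=210.3641 intr=0.0000 cont=0.0000 V=0.0000[hold]; j=5 S=289.8799 intr=0.0000 cont=0.0000 V=0.0000[hold]; j=6 S=399.4520 intr=0.0000 cont=0.0000 V=0.0000[hold]  S*(6)=80.3956
k=5: j=0 S=68.4872 intr=44.9928 cont=44.5653 V=44.9928[EX]; j=1 S=94.3747 intr=19.1053 cont=22.4495 V=22.4495[hold]; j=2 S=130.0475 intr=0.0000 cont=5.9928 V=5.9928[hold]; j=3 S=179.2043 intr=0.0000 cont=0.3929 V=0.3929[hold]; j=4 S=246.9420 intr=0.0000 cont=0.0000 V=0.0000[hold]; j=5 S=340.2839 intr=0.0000 cont=0.0000 V=0.0000[hold]  S*(5)=68.4872
k=4: j=0 S=80.3956 intr=33.0844 cont=34.2285 V=34.2285[hold]; j=1 S=110.7844 intr=2.6956 cont=14.6307 V=14.6307[hold]; j=2 S=152.6600 intr=0.0000 cont=3.3384 V=3.3384[hold]; j=3 S=210.3641 intr=0.0000 cont=0.2067 V=0.2067[hold]; j=4 S=289.8799 intr=0.0000 cont=0.0000 V=0.0000[hold]  S*(4)=-
k=3: j=0 S=94.3747 intr=19.1053 cont=24.8890 V=24.8890[hold]; j=1 S=130.0475 intr=0.0000 cont=9.2685 V=9.2685[hold]; j=2 S=179.2043 intr=0.0000 cont=1.8540 V=1.8540[hold]; j=3 S=246.9420 intr=0.0000 cont=0.1088 V=0.1088[hold]  S*(3)=-
k=2: j=0 S=110.7844 intr=2.6956 cont=17.4540 V=17.4540[hold]; j=1 S=152.6600 intr=0.0000 cont=5.7489 V=5.7489[hold]; j=2 S=210.3641 intr=0.0000 cont=1.0268 V=1.0268[hold]  S*(2)=-
k=1: j=0 S=130.0475 intr=0.0000 cont=11.8871 V=11.8871[hold]; j=1 S=179.2043 intr=0.0000 cont=3.5080 V=3.5080[hold]  S*(1)=-
k=0: j=0 S=152.6600 intr=0.0000 cont=7.9043 V=7.9043[hold]  S*(0)=-

price = 7.9043
boundary = - - - - - 68.4872 80.3956 94.3747
tree:
7.9043
11.8871 3.5080
17.4540 5.7489 1.0268
24.8890 9.2685 1.8540 0.1088
34.2285 14.6307 3.3384 0.2067 0.0000
44.9928 22.4495 5.9928 0.3929 0.0000 0.0000
55.1374 33.0844 10.7210 0.7465 0.0000 0.0000 0.0000
63.7793 44.9928 19.1053 1.4186 0.0000 0.0000 0.0000 0.0000
71.1411 55.1374 33.0844 2.6956 0.0000 0.0000 0.0000 0.0000 0.0000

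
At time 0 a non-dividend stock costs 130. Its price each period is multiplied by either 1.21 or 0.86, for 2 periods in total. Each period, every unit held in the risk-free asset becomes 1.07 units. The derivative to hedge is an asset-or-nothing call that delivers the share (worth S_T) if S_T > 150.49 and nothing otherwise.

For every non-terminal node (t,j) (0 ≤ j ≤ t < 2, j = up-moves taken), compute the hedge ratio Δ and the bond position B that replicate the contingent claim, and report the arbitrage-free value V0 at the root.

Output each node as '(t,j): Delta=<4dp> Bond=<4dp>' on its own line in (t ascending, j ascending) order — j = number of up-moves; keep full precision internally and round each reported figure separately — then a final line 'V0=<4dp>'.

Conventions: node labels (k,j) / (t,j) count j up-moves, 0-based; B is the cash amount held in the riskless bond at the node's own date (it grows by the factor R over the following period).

(0,0): Delta=2.3457 Bond=-245.0915
(1,0): Delta=0.0000 Bond=0.0000
(1,1): Delta=3.4571 Bond=-437.0798
V0=59.8479

The replicating-portfolio and risk-neutral prices coincide; use p* = (1.07−0.86)/(1.21−0.86) = 0.6000 for the latter.
Expiry values: V(2,0)=0.0000, V(2,1)=0.0000, V(2,2)=190.3330
Node (1,0) S=111.8000: V=(p*·0.0000+(1−p*)·0.0000)/1.07=0.0000; Δ=(0.0000−0.0000)/(135.2780−96.1480)=0.0000; B=V−Δ·S=0.0000
Node (1,1) S=157.3000: V=(p*·190.3330+(1−p*)·0.0000)/1.07=106.7288; Δ=(190.3330−0.0000)/(190.3330−135.2780)=3.4571; B=V−Δ·S=-437.0798
Node (0,0) S=130.0000: V=(p*·106.7288+(1−p*)·0.0000)/1.07=59.8479; Δ=(106.7288−0.0000)/(157.3000−111.8000)=2.3457; B=V−Δ·S=-245.0915
Sanity check at the root: Δ(0,0)·S0 + B(0,0) reproduces V0 = 59.8479.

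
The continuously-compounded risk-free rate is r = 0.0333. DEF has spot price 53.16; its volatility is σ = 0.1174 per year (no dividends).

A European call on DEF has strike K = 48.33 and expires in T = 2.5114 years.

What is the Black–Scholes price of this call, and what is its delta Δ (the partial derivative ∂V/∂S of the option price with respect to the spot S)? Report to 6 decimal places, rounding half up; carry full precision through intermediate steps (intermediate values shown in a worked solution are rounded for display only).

σ√T = 0.1174·√2.5114 = 0.186048
d₁ = (ln(S/K) + (r+σ²/2)T) / (σ√T) = (ln(53.16/48.33) + (0.0333+0.1174²/2)·2.5114) / 0.186048 = (0.095254 + 0.100937) / 0.186048 = 1.054512
d₂ = d₁ − σ√T = 1.054512 − 0.186048 = 0.868464
e^{−rT} = 0.919772
N(d₁) = 0.854176,  N(d₂) = 0.807430
Call price V = S·N(d₁) − K·e^{−rT}·N(d₂) = 45.407985 − 35.892332 = 9.515653
Δ = N(d₁) = 0.854176

price = 9.515653
Δ = 0.854176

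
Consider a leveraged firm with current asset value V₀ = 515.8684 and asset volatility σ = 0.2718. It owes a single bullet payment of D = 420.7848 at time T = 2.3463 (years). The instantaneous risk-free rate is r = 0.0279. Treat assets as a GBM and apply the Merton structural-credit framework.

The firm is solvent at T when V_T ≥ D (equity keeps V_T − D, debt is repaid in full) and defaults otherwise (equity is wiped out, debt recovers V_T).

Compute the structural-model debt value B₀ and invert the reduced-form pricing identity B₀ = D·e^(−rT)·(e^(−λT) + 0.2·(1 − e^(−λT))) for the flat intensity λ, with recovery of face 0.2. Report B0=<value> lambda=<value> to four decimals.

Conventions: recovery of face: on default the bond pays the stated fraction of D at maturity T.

With assets at 515.8684 and a single debt payment of 420.7848 at 2.3463 years:
d₁ = [ln(V₀/D) + (r + σ²/2)T] / (σ√T)
   = [ln(515.8684/420.7848) + (0.0279 + 0.5·0.2718²)·2.3463] / (0.2718·√2.3463)
   = [0.203730 + 0.152129] / 0.416333 = 0.854745
d₂ = d₁ − σ√T = 0.854745 − 0.416333 = 0.438411
N(d₁) = 0.803654,  N(d₂) = 0.669456,  e^(−rT) = 0.936635
E₀ = V₀·N(d₁) − D·e^(−rT)·N(d₂)
   = 515.8684·0.803654 − 420.7848·0.936635·0.669456 = 150.732458
B₀ = V₀ − E₀ = 515.8684 − 150.732458 = 365.135942
e^(−λT) = (B₀·e^(rT)/D − 0.2)/(1 − 0.2) = (365.1359·1.067652/420.7848 − 0.2)/0.8 = 0.90806834
λ = −ln(0.90806834)/2.3463 = 0.041101

B0=365.1359 lambda=0.0411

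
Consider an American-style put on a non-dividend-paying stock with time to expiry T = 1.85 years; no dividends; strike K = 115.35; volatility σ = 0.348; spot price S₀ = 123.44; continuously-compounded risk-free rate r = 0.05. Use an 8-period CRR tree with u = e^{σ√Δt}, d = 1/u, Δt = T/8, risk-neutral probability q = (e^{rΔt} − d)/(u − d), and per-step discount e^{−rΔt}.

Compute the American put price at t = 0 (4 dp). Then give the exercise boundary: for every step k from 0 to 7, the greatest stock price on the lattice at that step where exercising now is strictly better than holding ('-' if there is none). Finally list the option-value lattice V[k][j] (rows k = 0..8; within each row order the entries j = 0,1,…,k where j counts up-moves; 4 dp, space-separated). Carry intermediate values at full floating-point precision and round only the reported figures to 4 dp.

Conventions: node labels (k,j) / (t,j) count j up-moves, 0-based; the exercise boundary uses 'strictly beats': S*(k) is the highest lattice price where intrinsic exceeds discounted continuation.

Δt=0.23125, u=1.18217, d=0.84591, q=0.49285, disc=e^(-rΔt)=0.98850
k=8 terminal: V=max(K-S,0) → 82.9884 70.1242 52.1462 27.0218 0.0000 0.0000 0.0000 0.0000 0.0000
k=7: j=0 S=38.2568 intr=77.0932 cont=75.7672 V=77.0932[EX]; j=1 S=53.4644 intr=61.8856 cont=60.5595 V=61.8856[EX]; j=2 S=74.7173 intr=40.6327 cont=39.3066 V=40.6327[EX]; j=3 S=104.4186 intr=10.9314 cont=13.5467 V=13.5467[hold]; j=4 S=145.9265 intr=0.0000 cont=0.0000 V=0.0000[hold]; j=5 S=203.9345 intr=0.0000 cont=0.0000 V=0.0000[hold]; j=6 S=285.0015 intr=0.0000 cont=0.0000 V=0.0000[hold]; j=7 S=398.2939 intr=0.0000 cont=0.0000 V=0.0000[hold]  S*(7)=74.7173
k=6: j=0 S=45.2258 intr=70.1242 cont=68.7981 V=70.1242[EX]; j=1 S=63.2038 intr=52.1462 cont=50.8202 V=52.1462[EX]; j=2 S=88.3282 intr=27.0218 cont=26.9698 V=27.0218[EX]; j=3 S=123.4400 intr=0.0000 cont=6.7913 V=6.7913[hold]; j=4 S=172.5093 intr=0.0000 cont=0.0000 V=0.0000[hold]; j=5 S=241.0843 intr=0.0000 cont=0.0000 V=0.0000[hold]; j=6 S=336.9189 intr=0.0000 cont=0.0000 V=0.0000[hold]  S*(6)=88.3282
k=5: j=0 S=53.4644 intr=61.8856 cont=60.5595 V=61.8856[EX]; j=1 S=74.7173 intr=40.6327 cont=39.3066 V=40.6327[EX]; j=2 S=104.4186 intr=10.9314 cont=16.8553 V=16.8553[hold]; j=3 S=145.9265 intr=0.0000 cont=3.4046 V=3.4046[hold]; j=4 S=203.9345 intr=0.0000 cont=0.0000 V=0.0000[hold]; j=5 S=285.0015 intr=0.0000 cont=0.0000 V=0.0000[hold]  S*(5)=74.7173
k=4: j=0 S=63.2038 intr=52.1462 cont=50.8202 V=52.1462[EX]; j=1 S=88.3282 intr=27.0218 cont=28.5817 V=28.5817[hold]; j=2 S=123.4400 intr=0.0000 cont=10.1086 V=10.1086[hold]; j=3 S=172.5093 intr=0.0000 cont=1.7068 V=1.7068[hold]; j=4 S=241.0843 intr=0.0000 cont=0.0000 V=0.0000[hold]  S*(4)=63.2038
k=3: j=0 S=74.7173 intr=40.6327 cont=40.0666 V=40.6327[EX]; j=1 S=104.4186 intr=10.9314 cont=19.2534 V=19.2534[hold]; j=2 S=145.9265 intr=0.0000 cont=5.8992 V=5.8992[hold]; j=3 S=203.9345 intr=0.0000 cont=0.8557 V=0.8557[hold]  S*(3)=74.7173
k=2: j=0 S=88.3282 intr=27.0218 cont=29.7500 V=29.7500[hold]; j=1 S=123.4400 intr=0.0000 cont=12.5262 V=12.5262[hold]; j=2 S=172.5093 intr=0.0000 cont=3.3743 V=3.3743[hold]  S*(2)=-
k=1: j=0 S=104.4186 intr=10.9314 cont=21.0169 V=21.0169[hold]; j=1 S=145.9265 intr=0.0000 cont=7.9236 V=7.9236[hold]  S*(1)=-
k=0: j=0 S=123.4400 intr=0.0000 cont=14.3965 V=14.3965[hold]  S*(0)=-

price = 14.3965
boundary = - - - 74.7173 63.2038 74.7173 88.3282 74.7173
tree:
14.3965
21.0169 7.9236
29.7500 12.5262 3.3743
40.6327 19.2534 5.8992 0.8557
52.1462 28.5817 10.1086 1.7068 0.0000
61.8856 40.6327 16.8553 3.4046 0.0000 0.0000
70.1242 52.1462 27.0218 6.7913 0.0000 0.0000 0.0000
77.0932 61.8856 40.6327 13.5467 0.0000 0.0000 0.0000 0.0000
82.9884 70.1242 52.1462 27.0218 0.0000 0.0000 0.0000 0.0000 0.0000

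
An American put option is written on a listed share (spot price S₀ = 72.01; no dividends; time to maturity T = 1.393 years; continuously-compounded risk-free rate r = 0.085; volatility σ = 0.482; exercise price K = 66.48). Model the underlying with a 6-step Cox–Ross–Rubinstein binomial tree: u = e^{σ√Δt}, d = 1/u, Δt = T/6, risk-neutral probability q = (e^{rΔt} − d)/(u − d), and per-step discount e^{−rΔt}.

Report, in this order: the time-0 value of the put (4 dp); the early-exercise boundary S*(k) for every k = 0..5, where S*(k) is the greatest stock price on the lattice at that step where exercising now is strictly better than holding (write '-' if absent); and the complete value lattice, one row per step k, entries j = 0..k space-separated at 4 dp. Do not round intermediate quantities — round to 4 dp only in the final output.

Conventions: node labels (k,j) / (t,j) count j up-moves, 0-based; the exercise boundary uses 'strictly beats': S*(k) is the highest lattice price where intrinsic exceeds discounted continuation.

params: Δt=0.23217 u=1.26143 d=0.79275 q=0.48472 e^(-rΔt)=0.98046
t_6 payoffs: 48.6063 38.0392 21.2249 0.0000 0.0000 0.0000 0.0000
t_5: node(5,0) S=22.5465 payoff=43.9335 vs cont=42.6345 → 43.9335 [stop]  node(5,1) S=35.8760 payoff=30.6040 vs cont=29.3049 → 30.6040 [stop]  node(5,2) S=57.0860 payoff=9.3940 vs cont=10.7230 → 10.7230 [wait]  node(5,3) S=90.8355 payoff=0.0000 vs cont=0.0000 → 0.0000 [wait]  node(5,4) S=144.5378 payoff=0.0000 vs cont=0.0000 → 0.0000 [wait]  node(5,5) S=229.9890 payoff=0.0000 vs cont=0.0000 → 0.0000 [wait]  ⇒ S*(5)=35.8760
t_4: node(4,0) S=28.4408 payoff=38.0392 vs cont=36.7402 → 38.0392 [stop]  node(4,1) S=45.2551 payoff=21.2249 vs cont=20.5575 → 21.2249 [stop]  node(4,2) S=72.0100 payoff=0.0000 vs cont=5.4174 → 5.4174 [wait]  node(4,3) S=114.5826 payoff=0.0000 vs cont=0.0000 → 0.0000 [wait]  node(4,4) S=182.3242 payoff=0.0000 vs cont=0.0000 → 0.0000 [wait]  ⇒ S*(4)=45.2551
t_3: node(3,0) S=35.8760 payoff=30.6040 vs cont=29.3049 → 30.6040 [stop]  node(3,1) S=57.0860 payoff=9.3940 vs cont=13.2976 → 13.2976 [wait]  node(3,2) S=90.8355 payoff=0.0000 vs cont=2.7369 → 2.7369 [wait]  node(3,3) S=144.5378 payoff=0.0000 vs cont=0.0000 → 0.0000 [wait]  ⇒ S*(3)=35.8760
t_2: node(2,0) S=45.2551 payoff=21.2249 vs cont=21.7811 → 21.7811 [wait]  node(2,1) S=72.0100 payoff=0.0000 vs cont=8.0188 → 8.0188 [wait]  node(2,2) S=114.5826 payoff=0.0000 vs cont=1.3827 → 1.3827 [wait]  ⇒ S*(2)=-
t_1: node(1,0) S=57.0860 payoff=9.3940 vs cont=14.8149 → 14.8149 [wait]  node(1,1) S=90.8355 payoff=0.0000 vs cont=4.7083 → 4.7083 [wait]  ⇒ S*(1)=-
t_0: node(0,0) S=72.0100 payoff=0.0000 vs cont=9.7223 → 9.7223 [wait]  ⇒ S*(0)=-

price = 9.7223
boundary = - - - 35.8760 45.2551 35.8760
tree:
9.7223
14.8149 4.7083
21.7811 8.0188 1.3827
30.6040 13.2976 2.7369 0.0000
38.0392 21.2249 5.4174 0.0000 0.0000
43.9335 30.6040 10.7230 0.0000 0.0000 0.0000
48.6063 38.0392 21.2249 0.0000 0.0000 0.0000 0.0000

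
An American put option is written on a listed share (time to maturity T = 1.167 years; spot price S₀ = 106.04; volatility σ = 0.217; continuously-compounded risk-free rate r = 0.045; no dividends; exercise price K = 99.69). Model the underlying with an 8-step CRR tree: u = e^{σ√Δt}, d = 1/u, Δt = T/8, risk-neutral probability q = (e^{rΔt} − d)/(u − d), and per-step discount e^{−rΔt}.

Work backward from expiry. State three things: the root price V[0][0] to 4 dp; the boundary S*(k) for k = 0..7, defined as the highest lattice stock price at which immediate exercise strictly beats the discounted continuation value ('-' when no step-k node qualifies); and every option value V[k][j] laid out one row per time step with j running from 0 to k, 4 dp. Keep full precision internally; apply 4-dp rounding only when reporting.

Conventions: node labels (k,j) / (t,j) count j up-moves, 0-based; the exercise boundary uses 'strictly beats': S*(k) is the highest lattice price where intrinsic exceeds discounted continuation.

Δt=0.14588  u=1.08641  d=0.92046  q=0.51898  discount=0.99346
step 8 (expiry): payoffs max(K−S,0) = 45.0495 35.1983 23.5711 9.8477 0.0000 0.0000 0.0000 0.0000 0.0000
step 7: (k=7,j=0): S=59.3621, K−S=40.3279, hold=39.6757 ⇒ V=40.3279 exercise | (k=7,j=1): S=70.0645, K−S=29.6255, hold=28.9733 ⇒ V=29.6255 exercise | (k=7,j=2): S=82.6964, K−S=16.9936, hold=16.3413 ⇒ V=16.9936 exercise | (k=7,j=3): S=97.6057, K−S=2.0843, hold=4.7060 ⇒ V=4.7060 continue | (k=7,j=4): S=115.2031, K−S=0.0000, hold=0.0000 ⇒ V=0.0000 continue | (k=7,j=5): S=135.9730, K−S=0.0000, hold=0.0000 ⇒ V=0.0000 continue | (k=7,j=6): S=160.4876, K−S=0.0000, hold=0.0000 ⇒ V=0.0000 continue | (k=7,j=7): S=189.4219, K−S=0.0000, hold=0.0000 ⇒ V=0.0000 continue  boundary S*=82.6964
step 6: (k=6,j=0): S=64.4917, K−S=35.1983, hold=34.5461 ⇒ V=35.1983 exercise | (k=6,j=1): S=76.1189, K−S=23.5711, hold=22.9189 ⇒ V=23.5711 exercise | (k=6,j=2): S=89.8423, K−S=9.8477, hold=10.5471 ⇒ V=10.5471 continue | (k=6,j=3): S=106.0400, K−S=0.0000, hold=2.2489 ⇒ V=2.2489 continue | (k=6,j=4): S=125.1580, K−S=0.0000, hold=0.0000 ⇒ V=0.0000 continue | (k=6,j=5): S=147.7227, K−S=0.0000, hold=0.0000 ⇒ V=0.0000 continue | (k=6,j=6): S=174.3556, K−S=0.0000, hold=0.0000 ⇒ V=0.0000 continue  boundary S*=76.1189
step 5: (k=5,j=0): S=70.0645, K−S=29.6255, hold=28.9733 ⇒ V=29.6255 exercise | (k=5,j=1): S=82.6964, K−S=16.9936, hold=16.7020 ⇒ V=16.9936 exercise | (k=5,j=2): S=97.6057, K−S=2.0843, hold=6.1997 ⇒ V=6.1997 continue | (k=5,j=3): S=115.2031, K−S=0.0000, hold=1.0747 ⇒ V=1.0747 continue | (k=5,j=4): S=135.9730, K−S=0.0000, hold=0.0000 ⇒ V=0.0000 continue | (k=5,j=5): S=160.4876, K−S=0.0000, hold=0.0000 ⇒ V=0.0000 continue  boundary S*=82.6964
step 4: (k=4,j=0): S=76.1189, K−S=23.5711, hold=22.9189 ⇒ V=23.5711 exercise | (k=4,j=1): S=89.8423, K−S=9.8477, hold=11.3172 ⇒ V=11.3172 continue | (k=4,j=2): S=106.0400, K−S=0.0000, hold=3.5167 ⇒ V=3.5167 continue | (k=4,j=3): S=125.1580, K−S=0.0000, hold=0.5136 ⇒ V=0.5136 continue | (k=4,j=4): S=147.7227, K−S=0.0000, hold=0.0000 ⇒ V=0.0000 continue  boundary S*=76.1189
step 3: (k=3,j=0): S=82.6964, K−S=16.9936, hold=17.0990 ⇒ V=17.0990 continue | (k=3,j=1): S=97.6057, K−S=2.0843, hold=7.2214 ⇒ V=7.2214 continue | (k=3,j=2): S=115.2031, K−S=0.0000, hold=1.9453 ⇒ V=1.9453 continue | (k=3,j=3): S=135.9730, K−S=0.0000, hold=0.2454 ⇒ V=0.2454 continue  boundary S*=-
step 2: (k=2,j=0): S=89.8423, K−S=9.8477, hold=11.8944 ⇒ V=11.8944 continue | (k=2,j=1): S=106.0400, K−S=0.0000, hold=4.4539 ⇒ V=4.4539 continue | (k=2,j=2): S=125.1580, K−S=0.0000, hold=1.0562 ⇒ V=1.0562 continue  boundary S*=-
step 1: (k=1,j=0): S=97.6057, K−S=2.0843, hold=7.9804 ⇒ V=7.9804 continue | (k=1,j=1): S=115.2031, K−S=0.0000, hold=2.6729 ⇒ V=2.6729 continue  boundary S*=-
step 0: (k=0,j=0): S=106.0400, K−S=0.0000, hold=5.1917 ⇒ V=5.1917 continue  boundary S*=-

price = 5.1917
boundary = - - - - 76.1189 82.6964 76.1189 82.6964
tree:
5.1917
7.9804 2.6729
11.8944 4.4539 1.0562
17.0990 7.2214 1.9453 0.2454
23.5711 11.3172 3.5167 0.5136 0.0000
29.6255 16.9936 6.1997 1.0747 0.0000 0.0000
35.1983 23.5711 10.5471 2.2489 0.0000 0.0000 0.0000
40.3279 29.6255 16.9936 4.7060 0.0000 0.0000 0.0000 0.0000
45.0495 35.1983 23.5711 9.8477 0.0000 0.0000 0.0000 0.0000 0.0000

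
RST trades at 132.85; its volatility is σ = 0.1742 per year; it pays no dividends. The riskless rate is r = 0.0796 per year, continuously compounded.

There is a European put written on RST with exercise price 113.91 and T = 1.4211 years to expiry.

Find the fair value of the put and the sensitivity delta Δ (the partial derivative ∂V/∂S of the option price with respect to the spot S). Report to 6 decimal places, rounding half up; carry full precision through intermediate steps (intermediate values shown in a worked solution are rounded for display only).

price = 1.129452
Δ = -0.082381

σ√T = 0.1742·√1.4211 = 0.207664
d₁ = (ln(S/K) + (r+σ²/2)T) / (σ√T) = (ln(132.85/113.91) + (0.0796+0.1742²/2)·1.4211) / 0.207664 = (0.153812 + 0.134682) / 0.207664 = 1.389235
d₂ = d₁ − σ√T = 1.389235 − 0.207664 = 1.181572
e^{−rT} = 0.893044
N(−d₁) = 0.082381,  N(−d₂) = 0.118688
Put price V = K·e^{−rT}·N(−d₂) − S·N(−d₁) = 12.073715 − 10.944264 = 1.129452
Δ = −N(−d₁) = -0.082381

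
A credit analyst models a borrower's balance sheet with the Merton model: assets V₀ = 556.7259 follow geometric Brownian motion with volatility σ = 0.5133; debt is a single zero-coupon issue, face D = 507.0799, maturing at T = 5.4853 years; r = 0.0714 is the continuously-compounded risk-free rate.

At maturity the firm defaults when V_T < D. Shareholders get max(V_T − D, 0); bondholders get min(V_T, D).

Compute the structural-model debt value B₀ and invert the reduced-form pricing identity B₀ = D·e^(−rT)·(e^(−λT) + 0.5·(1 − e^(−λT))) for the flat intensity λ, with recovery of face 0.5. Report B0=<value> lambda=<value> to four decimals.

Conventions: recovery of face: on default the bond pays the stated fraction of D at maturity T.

Equity is a call on the firm's assets struck at D = 507.0799:
d₁ = [ln(V₀/D) + (r + σ²/2)T] / (σ√T)
   = [ln(556.7259/507.0799) + (0.0714 + 0.5·0.5133²)·5.4853] / (0.5133·√5.4853)
   = [0.093404 + 1.114275] / 1.202185 = 1.004570
d₂ = d₁ − σ√T = 1.004570 − 1.202185 = -0.197615
N(d₁) = 0.842448,  N(d₂) = 0.421673,  e^(−rT) = 0.675940
E₀ = V₀·N(d₁) − D·e^(−rT)·N(d₂)
   = 556.7259·0.842448 − 507.0799·0.675940·0.421673 = 324.481785
B₀ = V₀ − E₀ = 556.7259 − 324.481785 = 232.244115
e^(−λT) = (B₀·e^(rT)/D − 0.5)/(1 − 0.5) = (232.2441·1.479420/507.0799 − 0.5)/0.5 = 0.35515791
λ = −ln(0.35515791)/5.4853 = 0.188721

B0=232.2441 lambda=0.1887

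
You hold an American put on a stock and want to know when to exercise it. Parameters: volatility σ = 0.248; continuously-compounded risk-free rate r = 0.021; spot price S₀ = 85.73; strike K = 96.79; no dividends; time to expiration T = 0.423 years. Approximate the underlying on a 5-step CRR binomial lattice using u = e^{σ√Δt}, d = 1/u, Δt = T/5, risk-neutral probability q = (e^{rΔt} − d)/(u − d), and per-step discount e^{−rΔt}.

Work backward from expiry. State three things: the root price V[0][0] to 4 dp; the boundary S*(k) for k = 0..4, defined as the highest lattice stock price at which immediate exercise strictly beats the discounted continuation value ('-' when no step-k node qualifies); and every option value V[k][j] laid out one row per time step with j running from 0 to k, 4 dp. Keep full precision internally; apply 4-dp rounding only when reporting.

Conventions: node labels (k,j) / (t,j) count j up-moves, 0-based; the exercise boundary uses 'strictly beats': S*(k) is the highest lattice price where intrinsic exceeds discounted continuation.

price = 12.6628
boundary = - - 74.2127 79.7638 85.7300
tree:
12.6628
17.2793 7.9853
22.5773 11.9211 3.9872
27.7420 17.0262 6.7408 1.1844
32.5472 22.5773 11.0600 2.3461 0.0000
37.0181 27.7420 17.0262 4.6475 0.0000 0.0000

params: Δt=0.08460 u=1.07480 d=0.93041 q=0.49429 e^(-rΔt)=0.99822
t_5 payoffs: 37.0181 27.7420 17.0262 4.6475 0.0000 0.0000
t_4: node(4,0) S=64.2428 payoff=32.5472 vs cont=32.3754 → 32.5472 [stop]  node(4,1) S=74.2127 payoff=22.5773 vs cont=22.4055 → 22.5773 [stop]  node(4,2) S=85.7300 payoff=11.0600 vs cont=10.8882 → 11.0600 [stop]  node(4,3) S=99.0346 payoff=0.0000 vs cont=2.3461 → 2.3461 [wait]  node(4,4) S=114.4041 payoff=0.0000 vs cont=0.0000 → 0.0000 [wait]  ⇒ S*(4)=85.7300
t_3: node(3,0) S=69.0480 payoff=27.7420 vs cont=27.5702 → 27.7420 [stop]  node(3,1) S=79.7638 payoff=17.0262 vs cont=16.8544 → 17.0262 [stop]  node(3,2) S=92.1425 payoff=4.6475 vs cont=6.7408 → 6.7408 [wait]  node(3,3) S=106.4423 payoff=0.0000 vs cont=1.1844 → 1.1844 [wait]  ⇒ S*(3)=79.7638
t_2: node(2,0) S=74.2127 payoff=22.5773 vs cont=22.4055 → 22.5773 [stop]  node(2,1) S=85.7300 payoff=11.0600 vs cont=11.9211 → 11.9211 [wait]  node(2,2) S=99.0346 payoff=0.0000 vs cont=3.9872 → 3.9872 [wait]  ⇒ S*(2)=74.2127
t_1: node(1,0) S=79.7638 payoff=17.0262 vs cont=17.2793 → 17.2793 [wait]  node(1,1) S=92.1425 payoff=4.6475 vs cont=7.9853 → 7.9853 [wait]  ⇒ S*(1)=-
t_0: node(0,0) S=85.7300 payoff=11.0600 vs cont=12.6628 → 12.6628 [wait]  ⇒ S*(0)=-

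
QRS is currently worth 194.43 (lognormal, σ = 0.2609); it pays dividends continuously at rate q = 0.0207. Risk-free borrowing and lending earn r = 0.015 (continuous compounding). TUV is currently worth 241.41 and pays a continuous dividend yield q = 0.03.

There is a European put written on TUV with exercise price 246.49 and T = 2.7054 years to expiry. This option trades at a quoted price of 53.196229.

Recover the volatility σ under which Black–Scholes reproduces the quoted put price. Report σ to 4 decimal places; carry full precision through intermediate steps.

At σ = 0.3073 the Black–Scholes value reproduces the quote:
σ√T = 0.3073·√2.7054 = 0.505450
d₁ = (ln(S/K) + (r−q+σ²/2)T) / (σ√T) = (ln(241.41/246.49) + (0.015−0.03+0.3073²/2)·2.7054) / 0.505450 = (-0.020825 + 0.087159) / 0.505450 = 0.131238
d₂ = d₁ − σ√T = 0.131238 − 0.505450 = -0.374212
e^{−rT} = 0.960231
e^{−qT} = 0.922044
N(−d₁) = 0.447794,  N(−d₂) = 0.645877
V = K·e^{−rT}·N(−d₂) − S·e^{−qT}·N(−d₁) = 152.870917 − 99.674688 = 53.196229 (the observed quote) — the price is monotone increasing in volatility, hence this σ is the only solution

sigma = 0.3073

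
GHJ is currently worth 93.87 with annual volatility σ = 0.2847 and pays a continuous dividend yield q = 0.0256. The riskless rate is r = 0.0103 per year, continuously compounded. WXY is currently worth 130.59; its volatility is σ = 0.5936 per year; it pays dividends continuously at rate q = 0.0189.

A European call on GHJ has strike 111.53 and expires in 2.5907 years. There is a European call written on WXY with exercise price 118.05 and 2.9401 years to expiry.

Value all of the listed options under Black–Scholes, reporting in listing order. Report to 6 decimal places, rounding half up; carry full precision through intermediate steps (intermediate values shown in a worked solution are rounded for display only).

price(GHJ call K=111.53) = 9.257358
price(WXY call K=118.05) = 50.943586

[GHJ call K=111.53]
σ√T = 0.2847·√2.5907 = 0.458243
d₁ = (ln(S/K) + (r−q+σ²/2)T) / (σ√T) = (ln(93.87/111.53) + (0.0103−0.0256+0.2847²/2)·2.5907) / 0.458243 = (-0.172383 + 0.065356) / 0.458243 = -0.233560
d₂ = d₁ − σ√T = -0.233560 − 0.458243 = -0.691803
e^{−rT} = 0.973669
e^{−qT} = 0.935830
N(d₁) = 0.407663,  N(d₂) = 0.244531
price = S·e^{−qT}·N(d₁) − K·e^{−rT}·N(d₂) = 35.811737 − 26.554378 = 9.257358
[WXY call K=118.05]
σ√T = 0.5936·√2.9401 = 1.017829
d₁ = (ln(S/K) + (r−q+σ²/2)T) / (σ√T) = (ln(130.59/118.05) + (0.0103−0.0189+0.5936²/2)·2.9401) / 1.017829 = (0.100954 + 0.492703) / 1.017829 = 0.583259
d₂ = d₁ − σ√T = 0.583259 − 1.017829 = -0.434571
e^{−rT} = 0.970171
e^{−qT} = 0.945948
N(d₁) = 0.720140,  N(d₂) = 0.331937
price = S·e^{−qT}·N(d₁) − K·e^{−rT}·N(d₂) = 88.959898 − 38.016312 = 50.943586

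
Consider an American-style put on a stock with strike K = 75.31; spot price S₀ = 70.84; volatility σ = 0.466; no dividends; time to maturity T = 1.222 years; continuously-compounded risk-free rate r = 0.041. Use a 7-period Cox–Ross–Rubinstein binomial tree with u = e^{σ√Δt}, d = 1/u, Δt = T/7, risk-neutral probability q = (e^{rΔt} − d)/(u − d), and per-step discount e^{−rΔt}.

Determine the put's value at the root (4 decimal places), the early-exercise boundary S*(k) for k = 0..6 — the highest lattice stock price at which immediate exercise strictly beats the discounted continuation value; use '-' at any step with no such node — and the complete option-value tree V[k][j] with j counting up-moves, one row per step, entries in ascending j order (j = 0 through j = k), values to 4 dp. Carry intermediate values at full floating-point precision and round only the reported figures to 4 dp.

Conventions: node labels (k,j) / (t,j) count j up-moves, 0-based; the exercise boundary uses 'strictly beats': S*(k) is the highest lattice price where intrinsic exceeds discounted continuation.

Δt=0.17457, u=1.21495, d=0.82308, q=0.46981, disc=e^(-rΔt)=0.99287
k=7 terminal: V=max(K-S,0) → 57.1812 48.5500 35.8094 17.0031 0.0000 0.0000 0.0000 0.0000
k=6: j=0 S=22.0256 intr=53.2844 cont=52.7473 V=53.2844[EX]; j=1 S=32.5121 intr=42.7979 cont=42.2608 V=42.7979[EX]; j=2 S=47.9912 intr=27.3188 cont=26.7817 V=27.3188[EX]; j=3 S=70.8400 intr=4.4700 cont=8.9506 V=8.9506[hold]; j=4 S=104.5672 intr=0.0000 cont=0.0000 V=0.0000[hold]; j=5 S=154.3520 intr=0.0000 cont=0.0000 V=0.0000[hold]; j=6 S=227.8395 intr=0.0000 cont=0.0000 V=0.0000[hold]  S*(6)=47.9912
k=5: j=0 S=26.7600 intr=48.5500 cont=48.0129 V=48.5500[EX]; j=1 S=39.5006 intr=35.8094 cont=35.2723 V=35.8094[EX]; j=2 S=58.3069 intr=17.0031 cont=18.5560 V=18.5560[hold]; j=3 S=86.0671 intr=0.0000 cont=4.7117 V=4.7117[hold]; j=4 S=127.0439 intr=0.0000 cont=0.0000 V=0.0000[hold]; j=5 S=187.5299 intr=0.0000 cont=0.0000 V=0.0000[hold]  S*(5)=39.5006
k=4: j=0 S=32.5121 intr=42.7979 cont=42.2608 V=42.7979[EX]; j=1 S=47.9912 intr=27.3188 cont=27.5061 V=27.5061[hold]; j=2 S=70.8400 intr=4.4700 cont=11.9659 V=11.9659[hold]; j=3 S=104.5672 intr=0.0000 cont=2.4803 V=2.4803[hold]; j=4 S=154.3520 intr=0.0000 cont=0.0000 V=0.0000[hold]  S*(4)=32.5121
k=3: j=0 S=39.5006 intr=35.8094 cont=35.3597 V=35.8094[EX]; j=1 S=58.3069 intr=17.0031 cont=20.0611 V=20.0611[hold]; j=2 S=86.0671 intr=0.0000 cont=7.4559 V=7.4559[hold]; j=3 S=127.0439 intr=0.0000 cont=1.3057 V=1.3057[hold]  S*(3)=39.5006
k=2: j=0 S=47.9912 intr=27.3188 cont=28.2081 V=28.2081[hold]; j=1 S=70.8400 intr=4.4700 cont=14.0382 V=14.0382[hold]; j=2 S=104.5672 intr=0.0000 cont=4.5339 V=4.5339[hold]  S*(2)=-
k=1: j=0 S=58.3069 intr=17.0031 cont=21.3973 V=21.3973[hold]; j=1 S=86.0671 intr=0.0000 cont=9.5048 V=9.5048[hold]  S*(1)=-
k=0: j=0 S=70.8400 intr=4.4700 cont=15.6973 V=15.6973[hold]  S*(0)=-

price = 15.6973
boundary = - - - 39.5006 32.5121 39.5006 47.9912
tree:
15.6973
21.3973 9.5048
28.2081 14.0382 4.5339
35.8094 20.0611 7.4559 1.3057
42.7979 27.5061 11.9659 2.4803 0.0000
48.5500 35.8094 18.5560 4.7117 0.0000 0.0000
53.2844 42.7979 27.3188 8.9506 0.0000 0.0000 0.0000
57.1812 48.5500 35.8094 17.0031 0.0000 0.0000 0.0000 0.0000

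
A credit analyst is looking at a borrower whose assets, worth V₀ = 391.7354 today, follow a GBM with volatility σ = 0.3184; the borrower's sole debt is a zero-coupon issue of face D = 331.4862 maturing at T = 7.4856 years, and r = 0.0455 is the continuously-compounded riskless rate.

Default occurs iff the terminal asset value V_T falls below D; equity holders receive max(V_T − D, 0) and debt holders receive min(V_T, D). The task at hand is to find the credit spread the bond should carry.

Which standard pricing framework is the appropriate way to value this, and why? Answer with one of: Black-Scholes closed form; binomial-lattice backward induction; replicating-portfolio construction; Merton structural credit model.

framework: Merton structural credit model

Key observation: the data describe a firm's assets (V₀ = 391.7354, GBM) and a single zero-coupon debt of face 331.4862, so credit quantities follow from equity-as-call in the structural model.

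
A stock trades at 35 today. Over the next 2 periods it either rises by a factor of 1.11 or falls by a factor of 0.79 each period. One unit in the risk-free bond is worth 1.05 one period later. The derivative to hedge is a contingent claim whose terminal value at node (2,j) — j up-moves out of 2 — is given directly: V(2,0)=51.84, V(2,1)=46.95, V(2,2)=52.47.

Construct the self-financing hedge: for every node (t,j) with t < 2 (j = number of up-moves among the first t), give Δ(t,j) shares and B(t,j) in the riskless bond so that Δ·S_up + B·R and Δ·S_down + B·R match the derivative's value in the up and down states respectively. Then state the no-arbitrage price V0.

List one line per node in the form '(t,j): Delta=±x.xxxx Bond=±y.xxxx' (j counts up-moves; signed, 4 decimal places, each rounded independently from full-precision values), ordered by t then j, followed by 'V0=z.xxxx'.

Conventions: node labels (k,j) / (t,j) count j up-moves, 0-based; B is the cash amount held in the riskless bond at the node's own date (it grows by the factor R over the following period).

The replicating-portfolio and risk-neutral prices coincide; use p* = (1.05−0.79)/(1.11−0.79) = 0.8125 for the latter.
Payoffs at expiry: V(2,0)=51.8400, V(2,1)=46.9500, V(2,2)=52.4700
  t=1,j=0: stock 27.6500 → up 30.6915 (V=46.9500), down 21.8435 (V=51.8400). Price 45.5875; hedge Δ=-0.5527, bond B=60.8688.
  t=1,j=1: stock 38.8500 → up 43.1235 (V=52.4700), down 30.6915 (V=46.9500). Price 48.9857; hedge Δ=0.4440, bond B=31.7357.
  t=0,j=0: stock 35.0000 → up 38.8500 (V=48.9857), down 27.6500 (V=45.5875). Price 46.0462; hedge Δ=0.3034, bond B=35.4268.
As a check, the time-0 holding Δ(0,0)·S0 + B(0,0) comes to 46.0462 — exactly V0.

(0,0): Delta=0.3034 Bond=35.4268
(1,0): Delta=-0.5527 Bond=60.8688
(1,1): Delta=0.4440 Bond=31.7357
V0=46.0462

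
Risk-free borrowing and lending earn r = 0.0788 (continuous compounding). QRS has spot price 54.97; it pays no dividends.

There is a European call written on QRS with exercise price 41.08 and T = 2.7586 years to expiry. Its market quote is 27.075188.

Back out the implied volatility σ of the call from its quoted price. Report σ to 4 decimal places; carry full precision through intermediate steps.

sigma = 0.4801

At σ = 0.4801 the Black–Scholes value reproduces the quote:
σ√T = 0.4801·√2.7586 = 0.797400
d₁ = (ln(S/K) + (r+σ²/2)T) / (σ√T) = (ln(54.97/41.08) + (0.0788+0.4801²/2)·2.7586) / 0.797400 = (0.291266 + 0.535301) / 0.797400 = 1.036578
d₂ = d₁ − σ√T = 1.036578 − 0.797400 = 0.239178
e^{−rT} = 0.804626
N(d₁) = 0.850034,  N(d₂) = 0.594516
V = S·N(d₁) − K·e^{−rT}·N(d₂) = 46.726354 − 19.651165 = 27.075188 (matching the quote); vega is positive throughout, so no other σ reproduces this price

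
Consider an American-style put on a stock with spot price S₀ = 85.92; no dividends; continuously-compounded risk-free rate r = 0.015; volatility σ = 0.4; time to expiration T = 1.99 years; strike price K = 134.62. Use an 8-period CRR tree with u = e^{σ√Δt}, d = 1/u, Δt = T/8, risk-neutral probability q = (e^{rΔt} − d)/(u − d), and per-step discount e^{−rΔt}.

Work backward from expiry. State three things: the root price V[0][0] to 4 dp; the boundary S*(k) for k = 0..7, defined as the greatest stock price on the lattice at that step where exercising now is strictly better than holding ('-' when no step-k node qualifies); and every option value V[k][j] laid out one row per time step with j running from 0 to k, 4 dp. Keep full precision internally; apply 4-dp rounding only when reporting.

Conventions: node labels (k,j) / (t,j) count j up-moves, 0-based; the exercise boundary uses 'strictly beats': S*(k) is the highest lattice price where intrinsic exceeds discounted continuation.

price = 53.6542
boundary = - - 57.6516 47.2248 57.6516 70.3806 85.9200 104.8904
tree:
53.6542
65.2350 40.4736
76.9684 51.9693 27.2860
87.3952 64.4647 37.6997 15.2633
95.9363 76.9684 50.2869 23.2060 6.0482
102.9326 87.3952 64.2394 34.2903 10.3617 1.0254
108.6635 95.9363 76.9684 48.7000 17.6259 1.9046 0.0000
113.3580 102.9326 87.3952 64.2394 29.7296 3.5376 0.0000 0.0000
117.2034 108.6635 95.9363 76.9684 48.7000 6.5707 0.0000 0.0000 0.0000

params: Δt=0.24875 u=1.22079 d=0.81914 q=0.45960 e^(-rΔt)=0.99628
t_8 payoffs: 117.2034 108.6635 95.9363 76.9684 48.7000 6.5707 0.0000 0.0000 0.0000
t_7: node(7,0) S=21.2620 payoff=113.3580 vs cont=112.8566 → 113.3580 [stop]  node(7,1) S=31.6874 payoff=102.9326 vs cont=102.4312 → 102.9326 [stop]  node(7,2) S=47.2248 payoff=87.3952 vs cont=86.8939 → 87.3952 [stop]  node(7,3) S=70.3806 payoff=64.2394 vs cont=63.7381 → 64.2394 [stop]  node(7,4) S=104.8904 payoff=29.7296 vs cont=29.2282 → 29.7296 [stop]  node(7,5) S=156.3215 payoff=0.0000 vs cont=3.5376 → 3.5376 [wait]  node(7,6) S=232.9709 payoff=0.0000 vs cont=0.0000 → 0.0000 [wait]  node(7,7) S=347.2039 payoff=0.0000 vs cont=0.0000 → 0.0000 [wait]  ⇒ S*(7)=104.8904
t_6: node(6,0) S=25.9565 payoff=108.6635 vs cont=108.1622 → 108.6635 [stop]  node(6,1) S=38.6837 payoff=95.9363 vs cont=95.4349 → 95.9363 [stop]  node(6,2) S=57.6516 payoff=76.9684 vs cont=76.4670 → 76.9684 [stop]  node(6,3) S=85.9200 payoff=48.7000 vs cont=48.1986 → 48.7000 [stop]  node(6,4) S=128.0493 payoff=6.5707 vs cont=17.6259 → 17.6259 [wait]  node(6,5) S=190.8359 payoff=0.0000 vs cont=1.9046 → 1.9046 [wait]  node(6,6) S=284.4089 payoff=0.0000 vs cont=0.0000 → 0.0000 [wait]  ⇒ S*(6)=85.9200
t_5: node(5,0) S=31.6874 payoff=102.9326 vs cont=102.4312 → 102.9326 [stop]  node(5,1) S=47.2248 payoff=87.3952 vs cont=86.8939 → 87.3952 [stop]  node(5,2) S=70.3806 payoff=64.2394 vs cont=63.7381 → 64.2394 [stop]  node(5,3) S=104.8904 payoff=29.7296 vs cont=34.2903 → 34.2903 [wait]  node(5,4) S=156.3215 payoff=0.0000 vs cont=10.3617 → 10.3617 [wait]  node(5,5) S=232.9709 payoff=0.0000 vs cont=1.0254 → 1.0254 [wait]  ⇒ S*(5)=70.3806
t_4: node(4,0) S=38.6837 payoff=95.9363 vs cont=95.4349 → 95.9363 [stop]  node(4,1) S=57.6516 payoff=76.9684 vs cont=76.4670 → 76.9684 [stop]  node(4,2) S=85.9200 payoff=48.7000 vs cont=50.2869 → 50.2869 [wait]  node(4,3) S=128.0493 payoff=6.5707 vs cont=23.2060 → 23.2060 [wait]  node(4,4) S=190.8359 payoff=0.0000 vs cont=6.0482 → 6.0482 [wait]  ⇒ S*(4)=57.6516
t_3: node(3,0) S=47.2248 payoff=87.3952 vs cont=86.8939 → 87.3952 [stop]  node(3,1) S=70.3806 payoff=64.2394 vs cont=64.4647 → 64.4647 [wait]  node(3,2) S=104.8904 payoff=29.7296 vs cont=37.6997 → 37.6997 [wait]  node(3,3) S=156.3215 payoff=0.0000 vs cont=15.2633 → 15.2633 [wait]  ⇒ S*(3)=47.2248
t_2: node(2,0) S=57.6516 payoff=76.9684 vs cont=76.5702 → 76.9684 [stop]  node(2,1) S=85.9200 payoff=48.7000 vs cont=51.9693 → 51.9693 [wait]  node(2,2) S=128.0493 payoff=6.5707 vs cont=27.2860 → 27.2860 [wait]  ⇒ S*(2)=57.6516
t_1: node(1,0) S=70.3806 payoff=64.2394 vs cont=65.2350 → 65.2350 [wait]  node(1,1) S=104.8904 payoff=29.7296 vs cont=40.4736 → 40.4736 [wait]  ⇒ S*(1)=-
t_0: node(0,0) S=85.9200 payoff=48.7000 vs cont=53.6542 → 53.6542 [wait]  ⇒ S*(0)=-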